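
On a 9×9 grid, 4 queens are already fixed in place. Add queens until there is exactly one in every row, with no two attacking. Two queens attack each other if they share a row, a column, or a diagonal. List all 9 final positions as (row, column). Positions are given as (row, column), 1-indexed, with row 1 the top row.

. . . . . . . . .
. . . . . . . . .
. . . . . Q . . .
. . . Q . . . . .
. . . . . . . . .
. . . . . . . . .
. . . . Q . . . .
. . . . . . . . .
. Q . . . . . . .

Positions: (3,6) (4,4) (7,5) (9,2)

(1,9) (2,3) (3,6) (4,4) (5,1) (6,8) (7,5) (8,7) (9,2)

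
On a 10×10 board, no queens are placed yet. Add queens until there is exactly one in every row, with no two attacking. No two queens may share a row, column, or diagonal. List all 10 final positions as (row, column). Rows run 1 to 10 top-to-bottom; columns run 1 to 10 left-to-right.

Row 1: Safe: 1, 2, 3, 4, 5, 6, 7, 8, 9, 10. Place at column 1.
Row 2: attacked by (1,1)→{1,2}. Safe: 3, 4, 5, 6, 7, 8, 9, 10. Place at column 4.
Row 3: attacked by (1,1)→{1,3}; (2,4)→{3,4,5}. Safe: 2, 6, 7, 8, 9, 10. Place at column 9.
Row 4: attacked by (1,1)→{1,4}; (2,4)→{2,4,6}; (3,9)→{8,9,10}. Safe: 3, 5, 7. Place at column 7.
Row 5: attacked by (1,1)→{1,5}; (2,4)→{1,4,7}; (3,9)→{7,9}; (4,7)→{6,7,8}. Safe: 2, 3, 10. Place at column 10.
Row 6: attacked by (1,1)→{1,6}; (2,4)→{4,8}; (3,9)→{6,9}; (4,7)→{5,7,9}; (5,10)→{9,10}. Safe: 2, 3. Place at column 3.
Row 7: attacked by (1,1)→{1,7}; (2,4)→{4,9}; (3,9)→{5,9}; (4,7)→{4,7,10}; (5,10)→{8,10}; (6,3)→{2,3,4}. Safe: 6. Place at column 6.
Row 8: attacked by (1,1)→{1,8}; (2,4)→{4,10}; (3,9)→{4,9}; (4,7)→{3,7}; (5,10)→{7,10}; (6,3)→{1,3,5}; (7,6)→{5,6,7}. Safe: 2. Place at column 2.
Row 9: attacked by (1,1)→{1,9}; (2,4)→{4}; (3,9)→{3,9}; (4,7)→{2,7}; (5,10)→{6,10}; (6,3)→{3,6}; (7,6)→{4,6,8}; (8,2)→{1,2,3}. Safe: 5. Place at column 5.
Row 10: attacked by (1,1)→{1,10}; (2,4)→{4}; (3,9)→{2,9}; (4,7)→{1,7}; (5,10)→{5,10}; (6,3)→{3,7}; (7,6)→{3,6,9}; (8,2)→{2,4}; (9,5)→{4,5,6}. Safe: 8. Place at column 8.
Columns [1, 4, 9, 7, 10, 3, 6, 2, 5, 8], r−c [0, -2, -6, -3, -5, 3, 1, 6, 4, 2], r+c [2, 6, 12, 11, 15, 9, 13, 10, 14, 18] are all distinct, so no two queens attack.

(1,1) (2,4) (3,9) (4,7) (5,10) (6,3) (7,6) (8,2) (9,5) (10,8)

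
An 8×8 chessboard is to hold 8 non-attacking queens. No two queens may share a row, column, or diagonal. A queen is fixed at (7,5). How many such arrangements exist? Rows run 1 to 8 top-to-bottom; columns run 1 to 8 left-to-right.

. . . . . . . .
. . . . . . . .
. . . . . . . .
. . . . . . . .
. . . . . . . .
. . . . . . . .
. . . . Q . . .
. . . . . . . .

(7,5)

Branch on row 1: col 1 → 1; col 2 → 0; col 3 → 1; col 4 → 3; col 6 → 3; col 7 → 0; col 8 → 0.
Sum: 1 + 0 + 1 + 3 + 3 + 0 + 0 = 8.

8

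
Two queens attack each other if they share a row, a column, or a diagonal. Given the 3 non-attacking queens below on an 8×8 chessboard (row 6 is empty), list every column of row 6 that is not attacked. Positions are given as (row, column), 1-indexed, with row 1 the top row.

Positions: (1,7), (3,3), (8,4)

(1,7) attacks row 6 at column 7 and diagonals 2.
(3,3) attacks row 6 at column 3 and diagonals 6.
(8,4) attacks row 6 at column 4 and diagonals 2, 6.
Attacked columns: {2, 3, 4, 6, 7}. Safe: {1, 5, 8}.

columns 1, 5, 8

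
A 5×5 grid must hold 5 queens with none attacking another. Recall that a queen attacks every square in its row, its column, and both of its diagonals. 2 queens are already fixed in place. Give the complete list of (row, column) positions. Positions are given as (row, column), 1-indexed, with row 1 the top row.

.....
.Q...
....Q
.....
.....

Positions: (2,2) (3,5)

(1,4) (2,2) (3,5) (4,3) (5,1)

Row 1: attacked by (2,2)→{1,2,3}; (3,5)→{3,5}. Safe: 4. Place at column 4.
Row 4: attacked by (1,4)→{1,4}; (2,2)→{2,4}; (3,5)→{4,5}. Safe: 3. Place at column 3.
Row 5: attacked by (1,4)→{4}; (2,2)→{2,5}; (3,5)→{3,5}; (4,3)→{2,3,4}. Safe: 1. Place at column 1.
Columns [4, 2, 5, 3, 1], r−c [-3, 0, -2, 1, 4], r+c [5, 4, 8, 7, 6] are all distinct, so no two queens attack.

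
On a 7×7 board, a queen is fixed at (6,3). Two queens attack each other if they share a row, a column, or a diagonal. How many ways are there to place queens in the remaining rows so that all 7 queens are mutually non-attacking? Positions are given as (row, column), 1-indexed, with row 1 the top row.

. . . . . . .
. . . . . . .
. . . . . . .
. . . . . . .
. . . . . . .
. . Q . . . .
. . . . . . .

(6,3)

6

Branch on row 1: col 1 → 0; col 2 → 3; col 4 → 1; col 5 → 0; col 6 → 1; col 7 → 1.
Sum: 0 + 3 + 1 + 0 + 1 + 1 = 6.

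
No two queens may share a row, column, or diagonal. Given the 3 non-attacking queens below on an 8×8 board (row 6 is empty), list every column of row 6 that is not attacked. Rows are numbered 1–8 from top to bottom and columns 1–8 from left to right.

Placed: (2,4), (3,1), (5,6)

columns 2, 3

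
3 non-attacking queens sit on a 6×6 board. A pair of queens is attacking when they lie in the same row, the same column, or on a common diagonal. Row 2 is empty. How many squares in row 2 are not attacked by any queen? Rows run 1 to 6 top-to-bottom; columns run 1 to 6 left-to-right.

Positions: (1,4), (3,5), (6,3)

2

(1,4) attacks row 2 at column 4 and diagonals 3, 5.
(3,5) attacks row 2 at column 5 and diagonals 4, 6.
(6,3) attacks row 2 at column 3.
Attacked columns: {3, 4, 5, 6}. Safe: {1, 2}.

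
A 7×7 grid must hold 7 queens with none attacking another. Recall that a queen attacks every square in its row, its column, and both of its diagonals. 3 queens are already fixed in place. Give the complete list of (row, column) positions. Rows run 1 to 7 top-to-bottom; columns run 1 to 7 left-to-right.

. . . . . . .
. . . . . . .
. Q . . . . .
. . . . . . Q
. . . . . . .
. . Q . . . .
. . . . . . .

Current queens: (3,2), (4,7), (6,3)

Row 1: attacked by (3,2)→{2,4}; (4,7)→{4,7}; (6,3)→{3}. Safe: 1, 5, 6. Place at column 6.
Row 2: attacked by (1,6)→{5,6,7}; (3,2)→{1,2,3}; (4,7)→{5,7}; (6,3)→{3,7}. Safe: 4. Place at column 4.
Row 5: attacked by (1,6)→{2,6}; (2,4)→{1,4,7}; (3,2)→{2,4}; (4,7)→{6,7}; (6,3)→{2,3,4}. Safe: 5. Place at column 5.
Row 7: attacked by (1,6)→{6}; (2,4)→{4}; (3,2)→{2,6}; (4,7)→{4,7}; (5,5)→{3,5,7}; (6,3)→{2,3,4}. Safe: 1. Place at column 1.
Columns [6, 4, 2, 7, 5, 3, 1], r−c [-5, -2, 1, -3, 0, 3, 6], r+c [7, 6, 5, 11, 10, 9, 8] are all distinct, so no two queens attack.

(1,6) (2,4) (3,2) (4,7) (5,5) (6,3) (7,1)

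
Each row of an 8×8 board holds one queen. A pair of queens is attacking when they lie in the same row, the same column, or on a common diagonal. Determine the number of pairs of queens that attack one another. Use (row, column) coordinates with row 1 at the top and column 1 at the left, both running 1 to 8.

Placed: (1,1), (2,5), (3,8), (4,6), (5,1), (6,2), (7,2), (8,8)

5

Same column: (1,1)–(5,1) (column 1); (3,8)–(8,8) (column 8); (6,2)–(7,2) (column 2).
Same diagonal: (1,1)–(8,8) (|1−8| = |1−8| = 7); (5,1)–(6,2) (|5−6| = |1−2| = 1).
Total attacking pairs: 5.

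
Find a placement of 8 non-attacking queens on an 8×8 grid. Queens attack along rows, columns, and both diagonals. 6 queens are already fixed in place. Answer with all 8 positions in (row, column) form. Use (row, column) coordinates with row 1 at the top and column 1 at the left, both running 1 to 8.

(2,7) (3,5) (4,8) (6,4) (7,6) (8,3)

Row 1: attacked by (2,7)→{6,7,8}; (3,5)→{3,5,7}; (4,8)→{5,8}; (6,4)→{4}; (7,6)→{6}; (8,3)→{3}. Safe: 1, 2. Place at column 2.
Row 5: attacked by (1,2)→{2,6}; (2,7)→{4,7}; (3,5)→{3,5,7}; (4,8)→{7,8}; (6,4)→{3,4,5}; (7,6)→{4,6,8}; (8,3)→{3,6}. Safe: 1. Place at column 1.
Columns [2, 7, 5, 8, 1, 4, 6, 3], r−c [-1, -5, -2, -4, 4, 2, 1, 5], r+c [3, 9, 8, 12, 6, 10, 13, 11] are all distinct, so no two queens attack.

(1,2) (2,7) (3,5) (4,8) (5,1) (6,4) (7,6) (8,3)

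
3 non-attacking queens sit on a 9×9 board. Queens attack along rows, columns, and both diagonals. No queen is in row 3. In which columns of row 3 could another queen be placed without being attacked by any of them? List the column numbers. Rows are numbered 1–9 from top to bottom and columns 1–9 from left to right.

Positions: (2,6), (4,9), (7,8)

(2,6) attacks row 3 at column 6 and diagonals 5, 7.
(4,9) attacks row 3 at column 9 and diagonals 8.
(7,8) attacks row 3 at column 8 and diagonals 4.
Attacked columns: {4, 5, 6, 7, 8, 9}. Safe: {1, 2, 3}.

columns 1, 2, 3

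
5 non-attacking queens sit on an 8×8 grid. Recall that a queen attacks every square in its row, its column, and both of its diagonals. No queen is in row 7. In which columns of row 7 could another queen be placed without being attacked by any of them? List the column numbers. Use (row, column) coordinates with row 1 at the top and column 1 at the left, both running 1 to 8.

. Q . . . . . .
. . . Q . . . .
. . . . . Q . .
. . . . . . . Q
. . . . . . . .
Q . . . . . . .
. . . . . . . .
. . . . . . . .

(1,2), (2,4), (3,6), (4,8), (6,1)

(1,2) attacks row 7 at column 2 and diagonals 8.
(2,4) attacks row 7 at column 4.
(3,6) attacks row 7 at column 6 and diagonals 2.
(4,8) attacks row 7 at column 8 and diagonals 5.
(6,1) attacks row 7 at column 1 and diagonals 2.
Attacked columns: {1, 2, 4, 5, 6, 8}. Safe: {3, 7}.

columns 3, 7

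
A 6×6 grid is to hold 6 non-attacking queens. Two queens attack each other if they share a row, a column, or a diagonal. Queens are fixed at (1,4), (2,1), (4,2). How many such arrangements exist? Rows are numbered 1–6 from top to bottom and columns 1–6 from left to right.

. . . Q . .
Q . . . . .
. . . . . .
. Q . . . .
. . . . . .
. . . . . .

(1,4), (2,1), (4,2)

Branch on row 3: col 5 → 1.
Sum: 1 = 1.

1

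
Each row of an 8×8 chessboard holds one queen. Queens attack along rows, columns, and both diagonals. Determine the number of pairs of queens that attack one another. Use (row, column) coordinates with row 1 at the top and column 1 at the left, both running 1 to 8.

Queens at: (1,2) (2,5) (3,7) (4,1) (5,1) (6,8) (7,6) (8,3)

1

Same column: (4,1)–(5,1) (column 1).
Total attacking pairs: 1.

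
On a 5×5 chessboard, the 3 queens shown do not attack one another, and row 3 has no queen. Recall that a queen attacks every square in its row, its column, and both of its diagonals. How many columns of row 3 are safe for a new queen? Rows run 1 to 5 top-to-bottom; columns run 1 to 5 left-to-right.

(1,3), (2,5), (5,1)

1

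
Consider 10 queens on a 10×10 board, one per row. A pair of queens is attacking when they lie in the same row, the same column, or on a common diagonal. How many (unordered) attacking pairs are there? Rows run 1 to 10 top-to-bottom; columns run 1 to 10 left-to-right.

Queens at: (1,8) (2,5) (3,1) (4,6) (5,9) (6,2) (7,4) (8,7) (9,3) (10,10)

All columns are distinct and no two queens satisfy |Δrow| = |Δcol|, so no pair attacks.

0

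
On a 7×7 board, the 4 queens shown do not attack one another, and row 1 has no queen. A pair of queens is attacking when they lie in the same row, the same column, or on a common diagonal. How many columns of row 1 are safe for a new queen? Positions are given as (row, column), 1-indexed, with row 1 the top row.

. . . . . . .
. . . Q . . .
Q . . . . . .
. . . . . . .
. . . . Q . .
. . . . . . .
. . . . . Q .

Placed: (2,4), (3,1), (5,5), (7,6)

2

(2,4) attacks row 1 at column 4 and diagonals 3, 5.
(3,1) attacks row 1 at column 1 and diagonals 3.
(5,5) attacks row 1 at column 5 and diagonals 1.
(7,6) attacks row 1 at column 6.
Attacked columns: {1, 3, 4, 5, 6}. Safe: {2, 7}.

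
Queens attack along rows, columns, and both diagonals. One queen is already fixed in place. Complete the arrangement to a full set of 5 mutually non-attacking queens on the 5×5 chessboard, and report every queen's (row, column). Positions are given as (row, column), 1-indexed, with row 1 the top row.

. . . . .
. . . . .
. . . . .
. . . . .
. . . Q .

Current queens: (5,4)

Row 1: attacked by (5,4)→{4}. Safe: 1, 2, 3, 5. Place at column 2.
Row 2: attacked by (1,2)→{1,2,3}; (5,4)→{1,4}. Safe: 5. Place at column 5.
Row 3: attacked by (1,2)→{2,4}; (2,5)→{4,5}; (5,4)→{2,4}. Safe: 1, 3. Place at column 3.
Row 4: attacked by (1,2)→{2,5}; (2,5)→{3,5}; (3,3)→{2,3,4}; (5,4)→{3,4,5}. Safe: 1. Place at column 1.
Columns [2, 5, 3, 1, 4], r−c [-1, -3, 0, 3, 1], r+c [3, 7, 6, 5, 9] are all distinct, so no two queens attack.

(1,2) (2,5) (3,3) (4,1) (5,4)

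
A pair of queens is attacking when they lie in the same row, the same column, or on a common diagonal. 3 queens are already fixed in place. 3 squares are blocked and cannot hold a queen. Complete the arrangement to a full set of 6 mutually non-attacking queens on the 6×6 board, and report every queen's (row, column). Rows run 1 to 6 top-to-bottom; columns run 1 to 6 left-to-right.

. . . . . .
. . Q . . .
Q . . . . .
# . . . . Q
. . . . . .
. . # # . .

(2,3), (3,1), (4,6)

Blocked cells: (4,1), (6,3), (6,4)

Row 1: attacked by (2,3)→{2,3,4}; (3,1)→{1,3}; (4,6)→{3,6}. Safe: 5. Place at column 5.
Row 5: attacked by (1,5)→{1,5}; (2,3)→{3,6}; (3,1)→{1,3}; (4,6)→{5,6}. Safe: 2, 4. Place at column 4.
Row 6: attacked by (1,5)→{5}; (2,3)→{3}; (3,1)→{1,4}; (4,6)→{4,6}; (5,4)→{3,4,5}. Blocked: 3,4. Safe: 2. Place at column 2.
Columns [5, 3, 1, 6, 4, 2], r−c [-4, -1, 2, -2, 1, 4], r+c [6, 5, 4, 10, 9, 8] are all distinct, so no two queens attack.

(1,5) (2,3) (3,1) (4,6) (5,4) (6,2)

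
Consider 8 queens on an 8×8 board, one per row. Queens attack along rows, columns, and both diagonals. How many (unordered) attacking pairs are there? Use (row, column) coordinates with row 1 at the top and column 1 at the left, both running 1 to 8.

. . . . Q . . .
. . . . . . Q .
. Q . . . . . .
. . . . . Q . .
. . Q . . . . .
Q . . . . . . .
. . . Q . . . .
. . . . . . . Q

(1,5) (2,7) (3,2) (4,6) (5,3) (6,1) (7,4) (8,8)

0

All columns are distinct and no two queens satisfy |Δrow| = |Δcol|, so no pair attacks.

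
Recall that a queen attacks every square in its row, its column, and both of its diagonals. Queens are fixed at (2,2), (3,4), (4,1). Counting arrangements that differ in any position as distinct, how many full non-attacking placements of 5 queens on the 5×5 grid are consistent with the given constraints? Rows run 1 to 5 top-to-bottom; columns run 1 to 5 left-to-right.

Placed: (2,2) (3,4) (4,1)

1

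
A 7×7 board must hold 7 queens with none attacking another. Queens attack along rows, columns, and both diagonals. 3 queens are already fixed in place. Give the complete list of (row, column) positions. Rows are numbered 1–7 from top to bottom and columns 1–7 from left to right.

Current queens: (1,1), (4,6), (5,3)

(1,1) (2,5) (3,2) (4,6) (5,3) (6,7) (7,4)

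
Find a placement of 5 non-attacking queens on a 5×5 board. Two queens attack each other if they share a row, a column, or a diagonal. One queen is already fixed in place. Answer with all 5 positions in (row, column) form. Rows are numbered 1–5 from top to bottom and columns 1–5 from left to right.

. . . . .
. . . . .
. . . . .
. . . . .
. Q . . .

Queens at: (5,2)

(1,4) (2,1) (3,3) (4,5) (5,2)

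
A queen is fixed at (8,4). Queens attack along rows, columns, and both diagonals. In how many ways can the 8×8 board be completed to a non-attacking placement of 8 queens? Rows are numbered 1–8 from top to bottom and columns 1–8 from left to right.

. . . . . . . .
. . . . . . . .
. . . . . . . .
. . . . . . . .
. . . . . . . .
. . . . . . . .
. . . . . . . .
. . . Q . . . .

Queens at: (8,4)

18

Branch on row 1: col 1 → 1; col 2 → 3; col 3 → 3; col 5 → 3; col 6 → 4; col 7 → 3; col 8 → 1.
Sum: 1 + 3 + 3 + 3 + 4 + 3 + 1 = 18.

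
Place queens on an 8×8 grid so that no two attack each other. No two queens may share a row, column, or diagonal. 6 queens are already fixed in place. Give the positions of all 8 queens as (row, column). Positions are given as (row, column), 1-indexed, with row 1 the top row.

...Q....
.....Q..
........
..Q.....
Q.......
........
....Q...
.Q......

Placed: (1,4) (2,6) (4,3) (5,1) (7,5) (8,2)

Row 3: attacked by (1,4)→{2,4,6}; (2,6)→{5,6,7}; (4,3)→{2,3,4}; (5,1)→{1,3}; (7,5)→{1,5}; (8,2)→{2,7}. Safe: 8. Place at column 8.
Row 6: attacked by (1,4)→{4}; (2,6)→{2,6}; (3,8)→{5,8}; (4,3)→{1,3,5}; (5,1)→{1,2}; (7,5)→{4,5,6}; (8,2)→{2,4}. Safe: 7. Place at column 7.
Columns [4, 6, 8, 3, 1, 7, 5, 2], r−c [-3, -4, -5, 1, 4, -1, 2, 6], r+c [5, 8, 11, 7, 6, 13, 12, 10] are all distinct, so no two queens attack.

(1,4) (2,6) (3,8) (4,3) (5,1) (6,7) (7,5) (8,2)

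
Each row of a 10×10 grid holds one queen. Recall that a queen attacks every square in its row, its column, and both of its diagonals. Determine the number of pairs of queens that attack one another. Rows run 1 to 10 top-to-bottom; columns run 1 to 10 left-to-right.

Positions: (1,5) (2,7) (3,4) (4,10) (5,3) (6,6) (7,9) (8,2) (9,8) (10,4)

Same column: (3,4)–(10,4) (column 4).
Same diagonal: (4,10)–(10,4) (|4−10| = |10−4| = 6); (8,2)–(10,4) (|8−10| = |2−4| = 2).
Total attacking pairs: 3.

3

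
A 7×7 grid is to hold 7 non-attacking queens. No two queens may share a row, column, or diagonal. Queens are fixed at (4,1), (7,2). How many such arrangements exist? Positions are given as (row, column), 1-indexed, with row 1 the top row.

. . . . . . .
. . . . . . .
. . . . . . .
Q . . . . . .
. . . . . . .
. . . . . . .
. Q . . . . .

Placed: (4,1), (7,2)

2

Branch on row 1: col 3 → 0; col 5 → 0; col 6 → 1; col 7 → 1.
Sum: 0 + 0 + 1 + 1 = 2.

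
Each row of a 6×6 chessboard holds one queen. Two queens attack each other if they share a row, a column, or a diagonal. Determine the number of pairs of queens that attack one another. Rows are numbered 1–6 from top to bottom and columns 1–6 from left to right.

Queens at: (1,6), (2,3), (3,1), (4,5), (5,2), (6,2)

3

Same column: (5,2)–(6,2) (column 2).
Same diagonal: (1,6)–(5,2) (|1−5| = |6−2| = 4); (2,3)–(4,5) (|2−4| = |3−5| = 2).
Total attacking pairs: 3.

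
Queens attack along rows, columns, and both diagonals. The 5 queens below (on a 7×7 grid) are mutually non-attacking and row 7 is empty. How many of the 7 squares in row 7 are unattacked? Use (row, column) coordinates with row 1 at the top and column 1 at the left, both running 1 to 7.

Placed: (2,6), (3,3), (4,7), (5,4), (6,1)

(2,6) attacks row 7 at column 6 and diagonals 1.
(3,3) attacks row 7 at column 3 and diagonals 7.
(4,7) attacks row 7 at column 7 and diagonals 4.
(5,4) attacks row 7 at column 4 and diagonals 2, 6.
(6,1) attacks row 7 at column 1 and diagonals 2.
Attacked columns: {1, 2, 3, 4, 6, 7}. Safe: {5}.

1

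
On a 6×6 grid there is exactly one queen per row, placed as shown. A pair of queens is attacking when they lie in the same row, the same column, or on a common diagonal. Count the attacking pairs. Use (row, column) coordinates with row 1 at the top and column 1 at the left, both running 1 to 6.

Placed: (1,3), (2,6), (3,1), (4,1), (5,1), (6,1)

7

Same column: (3,1)–(4,1) (column 1); (3,1)–(5,1) (column 1); (3,1)–(6,1) (column 1); (4,1)–(5,1) (column 1); (4,1)–(6,1) (column 1); (5,1)–(6,1) (column 1).
Same diagonal: (1,3)–(3,1) (|1−3| = |3−1| = 2).
Total attacking pairs: 7.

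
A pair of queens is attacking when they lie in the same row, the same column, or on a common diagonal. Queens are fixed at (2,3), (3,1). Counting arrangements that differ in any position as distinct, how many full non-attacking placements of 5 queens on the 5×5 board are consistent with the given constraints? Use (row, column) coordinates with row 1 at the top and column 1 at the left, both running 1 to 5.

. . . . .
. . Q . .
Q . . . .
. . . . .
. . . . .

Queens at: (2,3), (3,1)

Branch on row 1: col 5 → 1.
Sum: 1 = 1.

1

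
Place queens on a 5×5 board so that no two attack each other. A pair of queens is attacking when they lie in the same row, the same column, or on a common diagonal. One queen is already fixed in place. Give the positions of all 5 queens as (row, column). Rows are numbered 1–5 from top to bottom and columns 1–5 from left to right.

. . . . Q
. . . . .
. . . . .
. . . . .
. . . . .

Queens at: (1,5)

Row 2: attacked by (1,5)→{4,5}. Safe: 1, 2, 3. Place at column 3.
Row 3: attacked by (1,5)→{3,5}; (2,3)→{2,3,4}. Safe: 1. Place at column 1.
Row 4: attacked by (1,5)→{2,5}; (2,3)→{1,3,5}; (3,1)→{1,2}. Safe: 4. Place at column 4.
Row 5: attacked by (1,5)→{1,5}; (2,3)→{3}; (3,1)→{1,3}; (4,4)→{3,4,5}. Safe: 2. Place at column 2.
Columns [5, 3, 1, 4, 2], r−c [-4, -1, 2, 0, 3], r+c [6, 5, 4, 8, 7] are all distinct, so no two queens attack.

(1,5) (2,3) (3,1) (4,4) (5,2)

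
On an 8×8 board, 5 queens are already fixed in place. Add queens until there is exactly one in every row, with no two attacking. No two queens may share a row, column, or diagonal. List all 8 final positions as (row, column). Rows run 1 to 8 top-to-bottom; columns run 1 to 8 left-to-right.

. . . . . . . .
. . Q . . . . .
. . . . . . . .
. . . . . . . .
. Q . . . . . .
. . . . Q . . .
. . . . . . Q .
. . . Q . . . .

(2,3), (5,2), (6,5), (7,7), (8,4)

(1,8) (2,3) (3,1) (4,6) (5,2) (6,5) (7,7) (8,4)

Row 1: attacked by (2,3)→{2,3,4}; (5,2)→{2,6}; (6,5)→{5}; (7,7)→{1,7}; (8,4)→{4}. Safe: 8. Place at column 8.
Row 3: attacked by (1,8)→{6,8}; (2,3)→{2,3,4}; (5,2)→{2,4}; (6,5)→{2,5,8}; (7,7)→{3,7}; (8,4)→{4}. Safe: 1. Place at column 1.
Row 4: attacked by (1,8)→{5,8}; (2,3)→{1,3,5}; (3,1)→{1,2}; (5,2)→{1,2,3}; (6,5)→{3,5,7}; (7,7)→{4,7}; (8,4)→{4,8}. Safe: 6. Place at column 6.
Columns [8, 3, 1, 6, 2, 5, 7, 4], r−c [-7, -1, 2, -2, 3, 1, 0, 4], r+c [9, 5, 4, 10, 7, 11, 14, 12] are all distinct, so no two queens attack.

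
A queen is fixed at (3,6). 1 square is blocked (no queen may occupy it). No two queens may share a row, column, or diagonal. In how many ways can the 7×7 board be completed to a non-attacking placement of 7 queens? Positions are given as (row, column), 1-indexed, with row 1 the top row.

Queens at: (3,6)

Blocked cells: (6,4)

5

Branch on row 1: col 1 → 0; col 2 → 1; col 3 → 2; col 5 → 1; col 7 → 1.
Sum: 0 + 1 + 2 + 1 + 1 = 5.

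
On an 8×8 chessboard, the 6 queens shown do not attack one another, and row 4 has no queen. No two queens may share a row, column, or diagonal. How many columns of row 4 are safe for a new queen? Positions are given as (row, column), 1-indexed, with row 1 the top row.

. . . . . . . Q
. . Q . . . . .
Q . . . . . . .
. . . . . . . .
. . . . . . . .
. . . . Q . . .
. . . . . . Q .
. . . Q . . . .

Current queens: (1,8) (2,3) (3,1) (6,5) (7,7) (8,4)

1

(1,8) attacks row 4 at column 8 and diagonals 5.
(2,3) attacks row 4 at column 3 and diagonals 1, 5.
(3,1) attacks row 4 at column 1 and diagonals 2.
(6,5) attacks row 4 at column 5 and diagonals 3, 7.
(7,7) attacks row 4 at column 7 and diagonals 4.
(8,4) attacks row 4 at column 4 and diagonals 8.
Attacked columns: {1, 2, 3, 4, 5, 7, 8}. Safe: {6}.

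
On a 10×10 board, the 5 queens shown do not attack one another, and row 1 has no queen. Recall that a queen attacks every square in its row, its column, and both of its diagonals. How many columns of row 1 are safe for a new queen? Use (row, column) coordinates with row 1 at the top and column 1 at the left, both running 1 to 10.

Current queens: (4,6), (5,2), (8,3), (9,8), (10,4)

(4,6) attacks row 1 at column 6 and diagonals 3, 9.
(5,2) attacks row 1 at column 2 and diagonals 6.
(8,3) attacks row 1 at column 3 and diagonals 10.
(9,8) attacks row 1 at column 8.
(10,4) attacks row 1 at column 4.
Attacked columns: {2, 3, 4, 6, 8, 9, 10}. Safe: {1, 5, 7}.

3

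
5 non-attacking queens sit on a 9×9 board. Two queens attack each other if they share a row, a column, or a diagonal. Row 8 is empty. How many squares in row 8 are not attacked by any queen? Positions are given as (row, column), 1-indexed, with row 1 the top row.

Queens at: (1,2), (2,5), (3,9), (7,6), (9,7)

(1,2) attacks row 8 at column 2 and diagonals 9.
(2,5) attacks row 8 at column 5.
(3,9) attacks row 8 at column 9 and diagonals 4.
(7,6) attacks row 8 at column 6 and diagonals 5, 7.
(9,7) attacks row 8 at column 7 and diagonals 6, 8.
Attacked columns: {2, 4, 5, 6, 7, 8, 9}. Safe: {1, 3}.

2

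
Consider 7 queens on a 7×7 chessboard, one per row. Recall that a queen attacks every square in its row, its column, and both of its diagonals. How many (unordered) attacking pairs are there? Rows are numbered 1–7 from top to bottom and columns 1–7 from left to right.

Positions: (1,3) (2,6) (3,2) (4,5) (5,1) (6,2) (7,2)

6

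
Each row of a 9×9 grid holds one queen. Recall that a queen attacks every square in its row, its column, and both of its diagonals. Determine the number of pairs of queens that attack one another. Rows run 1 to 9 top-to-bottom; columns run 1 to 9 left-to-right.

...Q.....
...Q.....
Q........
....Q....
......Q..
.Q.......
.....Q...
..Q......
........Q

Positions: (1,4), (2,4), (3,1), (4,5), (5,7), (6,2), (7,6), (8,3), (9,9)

2

Same column: (1,4)–(2,4) (column 4).
Same diagonal: (2,4)–(5,7) (|2−5| = |4−7| = 3).
Total attacking pairs: 2.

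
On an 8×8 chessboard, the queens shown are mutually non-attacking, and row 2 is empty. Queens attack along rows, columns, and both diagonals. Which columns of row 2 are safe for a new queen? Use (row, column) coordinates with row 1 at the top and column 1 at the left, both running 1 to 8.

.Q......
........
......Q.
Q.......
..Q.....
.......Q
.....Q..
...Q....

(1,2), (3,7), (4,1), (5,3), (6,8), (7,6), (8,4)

columns 5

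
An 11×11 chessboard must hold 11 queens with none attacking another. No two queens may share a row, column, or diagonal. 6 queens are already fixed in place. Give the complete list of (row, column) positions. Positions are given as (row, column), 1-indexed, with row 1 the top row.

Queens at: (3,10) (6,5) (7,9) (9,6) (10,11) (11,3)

Row 1: attacked by (3,10)→{8,10}; (6,5)→{5,10}; (7,9)→{3,9}; (9,6)→{6}; (10,11)→{2,11}; (11,3)→{3}. Safe: 1, 4, 7. Place at column 4.
Row 2: attacked by (1,4)→{3,4,5}; (3,10)→{9,10,11}; (6,5)→{1,5,9}; (7,9)→{4,9}; (9,6)→{6}; (10,11)→{3,11}; (11,3)→{3}. Safe: 2, 7, 8. Place at column 7.
Row 4: attacked by (1,4)→{1,4,7}; (2,7)→{5,7,9}; (3,10)→{9,10,11}; (6,5)→{3,5,7}; (7,9)→{6,9}; (9,6)→{1,6,11}; (10,11)→{5,11}; (11,3)→{3,10}. Safe: 2, 8. Place at column 8.
Row 5: attacked by (1,4)→{4,8}; (2,7)→{4,7,10}; (3,10)→{8,10}; (4,8)→{7,8,9}; (6,5)→{4,5,6}; (7,9)→{7,9,11}; (9,6)→{2,6,10}; (10,11)→{6,11}; (11,3)→{3,9}. Safe: 1. Place at column 1.
Row 8: attacked by (1,4)→{4,11}; (2,7)→{1,7}; (3,10)→{5,10}; (4,8)→{4,8}; (5,1)→{1,4}; (6,5)→{3,5,7}; (7,9)→{8,9,10}; (9,6)→{5,6,7}; (10,11)→{9,11}; (11,3)→{3,6}. Safe: 2. Place at column 2.
Columns [4, 7, 10, 8, 1, 5, 9, 2, 6, 11, 3], r−c [-3, -5, -7, -4, 4, 1, -2, 6, 3, -1, 8], r+c [5, 9, 13, 12, 6, 11, 16, 10, 15, 21, 14] are all distinct, so no two queens attack.

(1,4) (2,7) (3,10) (4,8) (5,1) (6,5) (7,9) (8,2) (9,6) (10,11) (11,3)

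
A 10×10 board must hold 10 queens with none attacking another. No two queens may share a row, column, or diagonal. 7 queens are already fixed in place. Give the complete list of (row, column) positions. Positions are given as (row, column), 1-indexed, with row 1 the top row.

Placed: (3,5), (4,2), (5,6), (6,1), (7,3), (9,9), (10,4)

(1,8) (2,10) (3,5) (4,2) (5,6) (6,1) (7,3) (8,7) (9,9) (10,4)

Row 1: attacked by (3,5)→{3,5,7}; (4,2)→{2,5}; (5,6)→{2,6,10}; (6,1)→{1,6}; (7,3)→{3,9}; (9,9)→{1,9}; (10,4)→{4}. Safe: 8. Place at column 8.
Row 2: attacked by (1,8)→{7,8,9}; (3,5)→{4,5,6}; (4,2)→{2,4}; (5,6)→{3,6,9}; (6,1)→{1,5}; (7,3)→{3,8}; (9,9)→{2,9}; (10,4)→{4}. Safe: 10. Place at column 10.
Row 8: attacked by (1,8)→{1,8}; (2,10)→{4,10}; (3,5)→{5,10}; (4,2)→{2,6}; (5,6)→{3,6,9}; (6,1)→{1,3}; (7,3)→{2,3,4}; (9,9)→{8,9,10}; (10,4)→{2,4,6}. Safe: 7. Place at column 7.
Columns [8, 10, 5, 2, 6, 1, 3, 7, 9, 4], r−c [-7, -8, -2, 2, -1, 5, 4, 1, 0, 6], r+c [9, 12, 8, 6, 11, 7, 10, 15, 18, 14] are all distinct, so no two queens attack.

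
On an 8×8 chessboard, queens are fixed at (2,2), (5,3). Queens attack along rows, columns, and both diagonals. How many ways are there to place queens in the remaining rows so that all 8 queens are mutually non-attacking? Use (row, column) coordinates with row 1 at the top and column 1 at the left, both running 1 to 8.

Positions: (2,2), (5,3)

2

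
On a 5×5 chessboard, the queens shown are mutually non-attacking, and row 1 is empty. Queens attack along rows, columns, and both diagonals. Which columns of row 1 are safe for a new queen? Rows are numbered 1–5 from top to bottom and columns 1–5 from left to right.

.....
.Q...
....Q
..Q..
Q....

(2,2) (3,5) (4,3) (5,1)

(2,2) attacks row 1 at column 2 and diagonals 1, 3.
(3,5) attacks row 1 at column 5 and diagonals 3.
(4,3) attacks row 1 at column 3.
(5,1) attacks row 1 at column 1 and diagonals 5.
Attacked columns: {1, 2, 3, 5}. Safe: {4}.

columns 4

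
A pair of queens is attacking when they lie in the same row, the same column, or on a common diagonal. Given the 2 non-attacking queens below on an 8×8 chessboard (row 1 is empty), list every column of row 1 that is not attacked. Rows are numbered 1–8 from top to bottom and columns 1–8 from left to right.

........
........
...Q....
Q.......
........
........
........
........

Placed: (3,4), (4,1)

columns 3, 5, 7, 8

(3,4) attacks row 1 at column 4 and diagonals 2, 6.
(4,1) attacks row 1 at column 1 and diagonals 4.
Attacked columns: {1, 2, 4, 6}. Safe: {3, 5, 7, 8}.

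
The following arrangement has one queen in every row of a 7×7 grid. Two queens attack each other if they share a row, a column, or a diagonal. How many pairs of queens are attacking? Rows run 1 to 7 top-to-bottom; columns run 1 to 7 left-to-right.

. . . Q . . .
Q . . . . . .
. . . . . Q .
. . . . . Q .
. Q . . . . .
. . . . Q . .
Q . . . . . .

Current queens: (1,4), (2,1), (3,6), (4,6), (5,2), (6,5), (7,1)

Same column: (2,1)–(7,1) (column 1); (3,6)–(4,6) (column 6).
Same diagonal: (1,4)–(3,6) (|1−3| = |4−6| = 2); (2,1)–(6,5) (|2−6| = |1−5| = 4).
Total attacking pairs: 4.

4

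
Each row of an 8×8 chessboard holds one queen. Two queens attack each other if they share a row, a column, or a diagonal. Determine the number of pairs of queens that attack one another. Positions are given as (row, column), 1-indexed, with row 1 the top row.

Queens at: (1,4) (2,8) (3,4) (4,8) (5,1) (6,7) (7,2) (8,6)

3

Same column: (1,4)–(3,4) (column 4); (2,8)–(4,8) (column 8).
Same diagonal: (3,4)–(6,7) (|3−6| = |4−7| = 3).
Total attacking pairs: 3.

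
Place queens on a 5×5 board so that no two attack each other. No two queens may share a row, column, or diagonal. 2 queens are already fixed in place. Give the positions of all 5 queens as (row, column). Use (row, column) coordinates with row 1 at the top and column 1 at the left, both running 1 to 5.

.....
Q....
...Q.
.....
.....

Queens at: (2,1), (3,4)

(1,3) (2,1) (3,4) (4,2) (5,5)

Row 1: attacked by (2,1)→{1,2}; (3,4)→{2,4}. Safe: 3, 5. Place at column 3.
Row 4: attacked by (1,3)→{3}; (2,1)→{1,3}; (3,4)→{3,4,5}. Safe: 2. Place at column 2.
Row 5: attacked by (1,3)→{3}; (2,1)→{1,4}; (3,4)→{2,4}; (4,2)→{1,2,3}. Safe: 5. Place at column 5.
Columns [3, 1, 4, 2, 5], r−c [-2, 1, -1, 2, 0], r+c [4, 3, 7, 6, 10] are all distinct, so no two queens attack.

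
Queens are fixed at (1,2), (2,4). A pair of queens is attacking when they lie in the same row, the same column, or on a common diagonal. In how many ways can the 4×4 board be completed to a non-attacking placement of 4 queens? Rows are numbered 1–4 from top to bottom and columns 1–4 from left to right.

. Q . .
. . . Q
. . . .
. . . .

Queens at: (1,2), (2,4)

1

Branch on row 3: col 1 → 1.
Sum: 1 = 1.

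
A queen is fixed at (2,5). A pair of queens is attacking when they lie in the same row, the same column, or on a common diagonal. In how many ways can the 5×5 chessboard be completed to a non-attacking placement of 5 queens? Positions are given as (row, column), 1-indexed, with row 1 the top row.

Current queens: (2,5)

Branch on row 1: col 1 → 0; col 2 → 1; col 3 → 1.
Sum: 0 + 1 + 1 = 2.

2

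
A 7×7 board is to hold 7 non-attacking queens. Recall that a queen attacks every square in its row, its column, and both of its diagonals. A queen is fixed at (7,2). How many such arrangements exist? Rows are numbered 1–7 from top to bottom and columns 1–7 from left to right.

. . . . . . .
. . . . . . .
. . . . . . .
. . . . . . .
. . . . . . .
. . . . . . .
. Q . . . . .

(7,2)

Branch on row 1: col 1 → 0; col 3 → 0; col 4 → 1; col 5 → 1; col 6 → 4; col 7 → 1.
Sum: 0 + 0 + 1 + 1 + 4 + 1 = 7.

7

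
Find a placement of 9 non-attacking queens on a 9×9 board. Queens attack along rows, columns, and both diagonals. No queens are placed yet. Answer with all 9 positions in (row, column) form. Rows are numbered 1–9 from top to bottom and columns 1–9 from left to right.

Row 1: Safe: 1, 2, 3, 4, 5, 6, 7, 8, 9. Place at column 4.
Row 2: attacked by (1,4)→{3,4,5}. Safe: 1, 2, 6, 7, 8, 9. Place at column 6.
Row 3: attacked by (1,4)→{2,4,6}; (2,6)→{5,6,7}. Safe: 1, 3, 8, 9. Place at column 1.
Row 4: attacked by (1,4)→{1,4,7}; (2,6)→{4,6,8}; (3,1)→{1,2}. Safe: 3, 5, 9. Place at column 9.
Row 5: attacked by (1,4)→{4,8}; (2,6)→{3,6,9}; (3,1)→{1,3}; (4,9)→{8,9}. Safe: 2, 5, 7. Place at column 7.
Row 6: attacked by (1,4)→{4,9}; (2,6)→{2,6}; (3,1)→{1,4}; (4,9)→{7,9}; (5,7)→{6,7,8}. Safe: 3, 5. Place at column 3.
Row 7: attacked by (1,4)→{4}; (2,6)→{1,6}; (3,1)→{1,5}; (4,9)→{6,9}; (5,7)→{5,7,9}; (6,3)→{2,3,4}. Safe: 8. Place at column 8.
Row 8: attacked by (1,4)→{4}; (2,6)→{6}; (3,1)→{1,6}; (4,9)→{5,9}; (5,7)→{4,7}; (6,3)→{1,3,5}; (7,8)→{7,8,9}. Safe: 2. Place at column 2.
Row 9: attacked by (1,4)→{4}; (2,6)→{6}; (3,1)→{1,7}; (4,9)→{4,9}; (5,7)→{3,7}; (6,3)→{3,6}; (7,8)→{6,8}; (8,2)→{1,2,3}. Safe: 5. Place at column 5.
Columns [4, 6, 1, 9, 7, 3, 8, 2, 5], r−c [-3, -4, 2, -5, -2, 3, -1, 6, 4], r+c [5, 8, 4, 13, 12, 9, 15, 10, 14] are all distinct, so no two queens attack.

(1,4) (2,6) (3,1) (4,9) (5,7) (6,3) (7,8) (8,2) (9,5)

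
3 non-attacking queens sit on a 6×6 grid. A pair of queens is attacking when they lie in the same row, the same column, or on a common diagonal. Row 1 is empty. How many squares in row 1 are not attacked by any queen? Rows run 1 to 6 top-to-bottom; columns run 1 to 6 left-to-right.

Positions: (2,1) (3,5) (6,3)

2

(2,1) attacks row 1 at column 1 and diagonals 2.
(3,5) attacks row 1 at column 5 and diagonals 3.
(6,3) attacks row 1 at column 3.
Attacked columns: {1, 2, 3, 5}. Safe: {4, 6}.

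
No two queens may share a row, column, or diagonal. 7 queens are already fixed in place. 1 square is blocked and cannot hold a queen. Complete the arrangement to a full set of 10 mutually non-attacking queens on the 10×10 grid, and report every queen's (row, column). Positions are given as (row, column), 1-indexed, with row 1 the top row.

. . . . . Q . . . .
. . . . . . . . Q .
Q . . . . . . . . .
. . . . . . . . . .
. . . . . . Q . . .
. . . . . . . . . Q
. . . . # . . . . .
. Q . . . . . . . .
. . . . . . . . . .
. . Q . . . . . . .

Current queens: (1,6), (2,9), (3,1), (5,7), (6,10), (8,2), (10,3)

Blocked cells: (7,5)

(1,6) (2,9) (3,1) (4,4) (5,7) (6,10) (7,8) (8,2) (9,5) (10,3)

Row 4: attacked by (1,6)→{3,6,9}; (2,9)→{7,9}; (3,1)→{1,2}; (5,7)→{6,7,8}; (6,10)→{8,10}; (8,2)→{2,6}; (10,3)→{3,9}. Safe: 4, 5. Place at column 4.
Row 7: attacked by (1,6)→{6}; (2,9)→{4,9}; (3,1)→{1,5}; (4,4)→{1,4,7}; (5,7)→{5,7,9}; (6,10)→{9,10}; (8,2)→{1,2,3}; (10,3)→{3,6}. Blocked: 5. Safe: 8. Place at column 8.
Row 9: attacked by (1,6)→{6}; (2,9)→{2,9}; (3,1)→{1,7}; (4,4)→{4,9}; (5,7)→{3,7}; (6,10)→{7,10}; (7,8)→{6,8,10}; (8,2)→{1,2,3}; (10,3)→{2,3,4}. Safe: 5. Place at column 5.
Columns [6, 9, 1, 4, 7, 10, 8, 2, 5, 3], r−c [-5, -7, 2, 0, -2, -4, -1, 6, 4, 7], r+c [7, 11, 4, 8, 12, 16, 15, 10, 14, 13] are all distinct, so no two queens attack.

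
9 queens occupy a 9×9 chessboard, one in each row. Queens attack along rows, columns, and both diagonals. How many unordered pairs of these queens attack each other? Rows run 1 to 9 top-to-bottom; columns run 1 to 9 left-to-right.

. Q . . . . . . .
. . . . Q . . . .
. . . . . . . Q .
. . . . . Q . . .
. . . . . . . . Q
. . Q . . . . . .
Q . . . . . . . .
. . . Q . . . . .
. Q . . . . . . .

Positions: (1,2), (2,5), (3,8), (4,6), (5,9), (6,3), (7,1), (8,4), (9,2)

2

Same column: (1,2)–(9,2) (column 2).
Same diagonal: (3,8)–(9,2) (|3−9| = |8−2| = 6).
Total attacking pairs: 2.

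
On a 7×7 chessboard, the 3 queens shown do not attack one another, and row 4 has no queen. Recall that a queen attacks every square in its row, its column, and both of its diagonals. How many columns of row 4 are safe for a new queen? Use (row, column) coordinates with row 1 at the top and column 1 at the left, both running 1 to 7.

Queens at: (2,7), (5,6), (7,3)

3

(2,7) attacks row 4 at column 7 and diagonals 5.
(5,6) attacks row 4 at column 6 and diagonals 5, 7.
(7,3) attacks row 4 at column 3 and diagonals 6.
Attacked columns: {3, 5, 6, 7}. Safe: {1, 2, 4}.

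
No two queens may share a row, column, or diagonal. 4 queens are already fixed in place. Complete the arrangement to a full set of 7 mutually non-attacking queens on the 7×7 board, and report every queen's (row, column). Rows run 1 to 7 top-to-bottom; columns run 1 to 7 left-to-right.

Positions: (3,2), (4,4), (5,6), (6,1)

Row 1: attacked by (3,2)→{2,4}; (4,4)→{1,4,7}; (5,6)→{2,6}; (6,1)→{1,6}. Safe: 3, 5. Place at column 5.
Row 2: attacked by (1,5)→{4,5,6}; (3,2)→{1,2,3}; (4,4)→{2,4,6}; (5,6)→{3,6}; (6,1)→{1,5}. Safe: 7. Place at column 7.
Row 7: attacked by (1,5)→{5}; (2,7)→{2,7}; (3,2)→{2,6}; (4,4)→{1,4,7}; (5,6)→{4,6}; (6,1)→{1,2}. Safe: 3. Place at column 3.
Columns [5, 7, 2, 4, 6, 1, 3], r−c [-4, -5, 1, 0, -1, 5, 4], r+c [6, 9, 5, 8, 11, 7, 10] are all distinct, so no two queens attack.

(1,5) (2,7) (3,2) (4,4) (5,6) (6,1) (7,3)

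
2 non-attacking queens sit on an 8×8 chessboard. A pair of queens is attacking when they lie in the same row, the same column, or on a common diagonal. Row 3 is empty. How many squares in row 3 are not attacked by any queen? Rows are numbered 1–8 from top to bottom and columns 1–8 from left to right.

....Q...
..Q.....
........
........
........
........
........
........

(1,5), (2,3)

(1,5) attacks row 3 at column 5 and diagonals 3, 7.
(2,3) attacks row 3 at column 3 and diagonals 2, 4.
Attacked columns: {2, 3, 4, 5, 7}. Safe: {1, 6, 8}.

3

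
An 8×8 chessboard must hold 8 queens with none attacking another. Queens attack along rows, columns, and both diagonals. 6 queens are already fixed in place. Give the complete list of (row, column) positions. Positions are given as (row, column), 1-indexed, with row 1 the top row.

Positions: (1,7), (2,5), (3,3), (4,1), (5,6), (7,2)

(1,7) (2,5) (3,3) (4,1) (5,6) (6,8) (7,2) (8,4)

Row 6: attacked by (1,7)→{2,7}; (2,5)→{1,5}; (3,3)→{3,6}; (4,1)→{1,3}; (5,6)→{5,6,7}; (7,2)→{1,2,3}. Safe: 4, 8. Place at column 8.
Row 8: attacked by (1,7)→{7}; (2,5)→{5}; (3,3)→{3,8}; (4,1)→{1,5}; (5,6)→{3,6}; (6,8)→{6,8}; (7,2)→{1,2,3}. Safe: 4. Place at column 4.
Columns [7, 5, 3, 1, 6, 8, 2, 4], r−c [-6, -3, 0, 3, -1, -2, 5, 4], r+c [8, 7, 6, 5, 11, 14, 9, 12] are all distinct, so no two queens attack.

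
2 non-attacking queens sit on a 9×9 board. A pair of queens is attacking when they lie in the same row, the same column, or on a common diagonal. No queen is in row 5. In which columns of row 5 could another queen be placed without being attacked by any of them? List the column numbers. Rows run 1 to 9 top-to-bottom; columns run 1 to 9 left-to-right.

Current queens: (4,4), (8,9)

(4,4) attacks row 5 at column 4 and diagonals 3, 5.
(8,9) attacks row 5 at column 9 and diagonals 6.
Attacked columns: {3, 4, 5, 6, 9}. Safe: {1, 2, 7, 8}.

columns 1, 2, 7, 8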